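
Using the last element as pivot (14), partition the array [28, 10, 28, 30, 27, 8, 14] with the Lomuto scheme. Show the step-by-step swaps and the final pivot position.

Lomuto partition with pivot = 14:

Initial array: [28, 10, 28, 30, 27, 8, 14]

arr[0]=28 > 14: no swap
arr[1]=10 <= 14: swap with position 0, array becomes [10, 28, 28, 30, 27, 8, 14]
arr[2]=28 > 14: no swap
arr[3]=30 > 14: no swap
arr[4]=27 > 14: no swap
arr[5]=8 <= 14: swap with position 1, array becomes [10, 8, 28, 30, 27, 28, 14]

Place pivot at position 2: [10, 8, 14, 30, 27, 28, 28]
Pivot position: 2

After partitioning with pivot 14, the array becomes [10, 8, 14, 30, 27, 28, 28]. The pivot is placed at index 2. All elements to the left of the pivot are <= 14, and all elements to the right are > 14.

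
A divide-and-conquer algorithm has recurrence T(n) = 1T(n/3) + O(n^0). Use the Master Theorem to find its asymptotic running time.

Master Theorem for T(n) = 1T(n/3) + O(n^0):

a = 1, b = 3, c = 0
log_b(a) = log_3(1) = 0.0000

Case 2: c = 0 = log_3(1) = 0.0000
T(n) = O(n^0 log n) = O(log n)

For T(n) = 1T(n/3) + O(n^0): log_3(1) = 0.0000. This is Case 2 of the Master Theorem (c = log_b(a), equal work at all levels), giving O(log n).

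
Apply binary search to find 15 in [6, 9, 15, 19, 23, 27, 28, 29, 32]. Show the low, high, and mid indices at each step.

Binary search for 15 in [6, 9, 15, 19, 23, 27, 28, 29, 32]:

lo=0, hi=8, mid=4, arr[mid]=23 -> 23 > 15, search left half
lo=0, hi=3, mid=1, arr[mid]=9 -> 9 < 15, search right half
lo=2, hi=3, mid=2, arr[mid]=15 -> Found target at index 2!

Binary search finds 15 at index 2 after 3 comparisons. The search repeatedly halves the search space by comparing with the middle element.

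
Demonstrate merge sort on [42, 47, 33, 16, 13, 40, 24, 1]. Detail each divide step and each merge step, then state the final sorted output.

Merge sort trace:

Split: [42, 47, 33, 16, 13, 40, 24, 1] -> [42, 47, 33, 16] and [13, 40, 24, 1]
  Split: [42, 47, 33, 16] -> [42, 47] and [33, 16]
    Split: [42, 47] -> [42] and [47]
    Merge: [42] + [47] -> [42, 47]
    Split: [33, 16] -> [33] and [16]
    Merge: [33] + [16] -> [16, 33]
  Merge: [42, 47] + [16, 33] -> [16, 33, 42, 47]
  Split: [13, 40, 24, 1] -> [13, 40] and [24, 1]
    Split: [13, 40] -> [13] and [40]
    Merge: [13] + [40] -> [13, 40]
    Split: [24, 1] -> [24] and [1]
    Merge: [24] + [1] -> [1, 24]
  Merge: [13, 40] + [1, 24] -> [1, 13, 24, 40]
Merge: [16, 33, 42, 47] + [1, 13, 24, 40] -> [1, 13, 16, 24, 33, 40, 42, 47]

Final sorted array: [1, 13, 16, 24, 33, 40, 42, 47]

The merge sort proceeds by recursively splitting the array and merging sorted halves.
After all merges, the sorted array is [1, 13, 16, 24, 33, 40, 42, 47].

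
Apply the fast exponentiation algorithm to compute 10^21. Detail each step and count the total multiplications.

Computing 10^21 by squaring (build up from 10^1; each line after the first costs one multiplication):

10^1 = 10
10^2 = (10^1)^2 = 10^2 = 100
10^4 = (10^2)^2 = 100^2 = 10000
10^5 = 10 * 10^4 = 10 * 10000 = 100000
10^10 = (10^5)^2 = 100000^2 = 10000000000
10^20 = (10^10)^2 = 10000000000^2 = 100000000000000000000
10^21 = 10 * 10^20 = 10 * 100000000000000000000 = 1000000000000000000000

Result: 1000000000000000000000
Multiplications needed: 6 (6 lines after 10^1)

10^21 = 1000000000000000000000. Using exponentiation by squaring, this requires 6 multiplications. The key idea: if the exponent is even, square the half-power; if odd, multiply by the base once.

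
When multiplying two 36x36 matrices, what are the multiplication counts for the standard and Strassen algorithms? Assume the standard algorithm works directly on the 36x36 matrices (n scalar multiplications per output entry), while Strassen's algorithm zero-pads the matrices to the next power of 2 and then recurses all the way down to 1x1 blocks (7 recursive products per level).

Matrix multiplication for 36x36 matrices:

Strassen's algorithm requires power-of-2 dimensions. Pad 36x36 to 64x64 (next power of 2).

Standard algorithm: 36^3 = 46656 multiplications
Strassen's algorithm: 7^(log2(64)) = 7^6 = 117649 multiplications
Difference: 46656 - 117649 = -70993 (Strassen uses MORE here due to padding overhead — for small or just-over-power-of-2 n, padding can outweigh the per-level savings)

Standard: 46656 multiplications (36^3). Strassen: 117649 multiplications (7^6, after padding to 64x64). Strassen reduces 8 recursive multiplications to 7 at each level.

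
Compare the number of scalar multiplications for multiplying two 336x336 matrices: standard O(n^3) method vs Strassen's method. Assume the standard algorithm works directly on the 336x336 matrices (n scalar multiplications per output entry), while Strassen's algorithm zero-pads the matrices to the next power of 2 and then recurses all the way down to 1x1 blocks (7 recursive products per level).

Matrix multiplication for 336x336 matrices:

Strassen's algorithm requires power-of-2 dimensions. Pad 336x336 to 512x512 (next power of 2).

Standard algorithm: 336^3 = 37933056 multiplications
Strassen's algorithm: 7^(log2(512)) = 7^9 = 40353607 multiplications
Difference: 37933056 - 40353607 = -2420551 (Strassen uses MORE here due to padding overhead — for small or just-over-power-of-2 n, padding can outweigh the per-level savings)

Standard: 37933056 multiplications (336^3). Strassen: 40353607 multiplications (7^9, after padding to 512x512). Strassen reduces 8 recursive multiplications to 7 at each level.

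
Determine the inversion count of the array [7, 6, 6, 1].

Finding inversions in [7, 6, 6, 1]:

(0, 1): arr[0]=7 > arr[1]=6
(0, 2): arr[0]=7 > arr[2]=6
(0, 3): arr[0]=7 > arr[3]=1
(1, 3): arr[1]=6 > arr[3]=1
(2, 3): arr[2]=6 > arr[3]=1

Total inversions: 5

The array has 5 inversion(s): (0,1), (0,2), (0,3), (1,3), (2,3). Each pair (i,j) satisfies i < j and arr[i] > arr[j].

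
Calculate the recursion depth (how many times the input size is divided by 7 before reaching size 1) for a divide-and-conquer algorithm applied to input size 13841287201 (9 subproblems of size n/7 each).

For divide and conquer with division factor 7:

Problem sizes at each level:
Level 0: 13841287201
Level 1: 1977326743
Level 2: 282475249
Level 3: 40353607
Level 4: 5764801
Level 5: 823543
Level 6: 117649
Level 7: 16807
Level 8: 2401
Level 9: 343
Level 10: 49
Level 11: 7
Level 12: 1

The root is level 0 and the size-1 base case is level 12 (the tree spans levels 0 through 12, i.e. 13 levels counting the root), so the depth is the number of divisions: log_7(13841287201) = 12

The recursion tree depth is log_7(13841287201) = 12. At each level, the problem size is divided by 7, so it takes 12 divisions to reduce to a base case of size 1. The algorithm makes 9 recursive calls at each level.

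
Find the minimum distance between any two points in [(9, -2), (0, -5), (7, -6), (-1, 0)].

Computing all pairwise distances among 4 points:

d((9, -2), (0, -5)) = 9.4868
d((9, -2), (7, -6)) = 4.4721 <-- minimum
d((9, -2), (-1, 0)) = 10.198
d((0, -5), (7, -6)) = 7.0711
d((0, -5), (-1, 0)) = 5.099
d((7, -6), (-1, 0)) = 10.0

Closest pair: (9, -2) and (7, -6) with distance 4.4721

The closest pair is (9, -2) and (7, -6) with Euclidean distance 4.4721. For 4 points, brute-force pairwise comparison is shown above. For large n, the divide-and-conquer algorithm (sort by x, recurse on halves, check the dividing strip) achieves O(n log n).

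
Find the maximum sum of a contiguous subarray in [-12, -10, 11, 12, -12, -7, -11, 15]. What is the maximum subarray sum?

Using Kadane's algorithm on [-12, -10, 11, 12, -12, -7, -11, 15]:

Scanning through the array:
Position 1 (value -10): max_ending_here = -10, max_so_far = -10
Position 2 (value 11): max_ending_here = 11, max_so_far = 11
Position 3 (value 12): max_ending_here = 23, max_so_far = 23
Position 4 (value -12): max_ending_here = 11, max_so_far = 23
Position 5 (value -7): max_ending_here = 4, max_so_far = 23
Position 6 (value -11): max_ending_here = -7, max_so_far = 23
Position 7 (value 15): max_ending_here = 15, max_so_far = 23

Maximum subarray: [11, 12]
Maximum sum: 23

The maximum subarray is [11, 12] with sum 23. This subarray runs from index 2 to index 3.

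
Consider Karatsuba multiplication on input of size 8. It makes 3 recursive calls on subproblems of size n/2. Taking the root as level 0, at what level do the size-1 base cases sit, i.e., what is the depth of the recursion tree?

For divide and conquer with division factor 2:

Problem sizes at each level:
Level 0: 8
Level 1: 4
Level 2: 2
Level 3: 1

The root is level 0 and the size-1 base case is level 3 (the tree spans levels 0 through 3, i.e. 4 levels counting the root), so the depth is the number of divisions: log_2(8) = 3

The recursion tree depth is log_2(8) = 3. At each level, the problem size is divided by 2, so it takes 3 divisions to reduce to a base case of size 1. The algorithm makes 3 recursive calls at each level.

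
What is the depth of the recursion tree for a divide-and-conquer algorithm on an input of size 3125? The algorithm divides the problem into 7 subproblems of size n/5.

For divide and conquer with division factor 5:

Problem sizes at each level:
Level 0: 3125
Level 1: 625
Level 2: 125
Level 3: 25
Level 4: 5
Level 5: 1

The root is level 0 and the size-1 base case is level 5 (the tree spans levels 0 through 5, i.e. 6 levels counting the root), so the depth is the number of divisions: log_5(3125) = 5

The recursion tree depth is log_5(3125) = 5. At each level, the problem size is divided by 5, so it takes 5 divisions to reduce to a base case of size 1. The algorithm makes 7 recursive calls at each level.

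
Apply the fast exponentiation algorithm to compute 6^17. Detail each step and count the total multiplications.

Computing 6^17 by squaring (build up from 6^1; each line after the first costs one multiplication):

6^1 = 6
6^2 = (6^1)^2 = 6^2 = 36
6^4 = (6^2)^2 = 36^2 = 1296
6^8 = (6^4)^2 = 1296^2 = 1679616
6^16 = (6^8)^2 = 1679616^2 = 2821109907456
6^17 = 6 * 6^16 = 6 * 2821109907456 = 16926659444736

Result: 16926659444736
Multiplications needed: 5 (5 lines after 6^1)

6^17 = 16926659444736. Using exponentiation by squaring, this requires 5 multiplications. The key idea: if the exponent is even, square the half-power; if odd, multiply by the base once.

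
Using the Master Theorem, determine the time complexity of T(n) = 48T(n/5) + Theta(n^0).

Master Theorem for T(n) = 48T(n/5) + O(n^0):

a = 48, b = 5, c = 0
log_b(a) = log_5(48) = 2.4053

Case 1: c = 0 < log_5(48) = 2.4053
T(n) = O(n^(log_5 48))

For T(n) = 48T(n/5) + O(n^0): log_5(48) = 2.4053. This is Case 1 of the Master Theorem (c < log_b(a), work dominated by leaves), giving O(n^(log_5 48)).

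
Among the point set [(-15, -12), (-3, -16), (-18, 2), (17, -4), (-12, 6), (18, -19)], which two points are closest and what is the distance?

Computing all pairwise distances among 6 points:

d((-15, -12), (-3, -16)) = 12.6491
d((-15, -12), (-18, 2)) = 14.3178
d((-15, -12), (17, -4)) = 32.9848
d((-15, -12), (-12, 6)) = 18.2483
d((-15, -12), (18, -19)) = 33.7343
d((-3, -16), (-18, 2)) = 23.4307
d((-3, -16), (17, -4)) = 23.3238
d((-3, -16), (-12, 6)) = 23.7697
d((-3, -16), (18, -19)) = 21.2132
d((-18, 2), (17, -4)) = 35.5106
d((-18, 2), (-12, 6)) = 7.2111 <-- minimum
d((-18, 2), (18, -19)) = 41.6773
d((17, -4), (-12, 6)) = 30.6757
d((17, -4), (18, -19)) = 15.0333
d((-12, 6), (18, -19)) = 39.0512

Closest pair: (-18, 2) and (-12, 6) with distance 7.2111

The closest pair is (-18, 2) and (-12, 6) with Euclidean distance 7.2111. For 6 points, brute-force pairwise comparison is shown above. For large n, the divide-and-conquer algorithm (sort by x, recurse on halves, check the dividing strip) achieves O(n log n).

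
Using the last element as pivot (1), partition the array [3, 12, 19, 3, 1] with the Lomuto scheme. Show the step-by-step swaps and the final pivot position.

Lomuto partition with pivot = 1:

Initial array: [3, 12, 19, 3, 1]

arr[0]=3 > 1: no swap
arr[1]=12 > 1: no swap
arr[2]=19 > 1: no swap
arr[3]=3 > 1: no swap

Place pivot at position 0: [1, 12, 19, 3, 3]
Pivot position: 0

After partitioning with pivot 1, the array becomes [1, 12, 19, 3, 3]. The pivot is placed at index 0. All elements to the left of the pivot are <= 1, and all elements to the right are > 1.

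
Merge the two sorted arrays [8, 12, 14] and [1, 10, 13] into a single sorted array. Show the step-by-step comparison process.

Merging process:

Compare 8 vs 1: take 1 from right. Merged: [1]
Compare 8 vs 10: take 8 from left. Merged: [1, 8]
Compare 12 vs 10: take 10 from right. Merged: [1, 8, 10]
Compare 12 vs 13: take 12 from left. Merged: [1, 8, 10, 12]
Compare 14 vs 13: take 13 from right. Merged: [1, 8, 10, 12, 13]
Append remaining from left: [14]. Merged: [1, 8, 10, 12, 13, 14]

Final merged array: [1, 8, 10, 12, 13, 14]
Total comparisons: 5

The merged array is [1, 8, 10, 12, 13, 14], requiring 5 comparisons. The merge step runs in O(n) time where n is the total number of elements.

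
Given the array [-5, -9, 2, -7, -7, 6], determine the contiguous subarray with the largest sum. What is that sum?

Using Kadane's algorithm on [-5, -9, 2, -7, -7, 6]:

Scanning through the array:
Position 1 (value -9): max_ending_here = -9, max_so_far = -5
Position 2 (value 2): max_ending_here = 2, max_so_far = 2
Position 3 (value -7): max_ending_here = -5, max_so_far = 2
Position 4 (value -7): max_ending_here = -7, max_so_far = 2
Position 5 (value 6): max_ending_here = 6, max_so_far = 6

Maximum subarray: [6]
Maximum sum: 6

The maximum subarray is [6] with sum 6. This subarray runs from index 5 to index 5.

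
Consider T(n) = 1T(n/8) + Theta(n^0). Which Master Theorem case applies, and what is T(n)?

Master Theorem for T(n) = 1T(n/8) + O(n^0):

a = 1, b = 8, c = 0
log_b(a) = log_8(1) = 0.0000

Case 2: c = 0 = log_8(1) = 0.0000
T(n) = O(n^0 log n) = O(log n)

For T(n) = 1T(n/8) + O(n^0): log_8(1) = 0.0000. This is Case 2 of the Master Theorem (c = log_b(a), equal work at all levels), giving O(log n).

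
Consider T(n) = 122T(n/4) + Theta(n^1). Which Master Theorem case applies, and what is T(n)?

Master Theorem for T(n) = 122T(n/4) + O(n^1):

a = 122, b = 4, c = 1
log_b(a) = log_4(122) = 3.4654

Case 1: c = 1 < log_4(122) = 3.4654
T(n) = O(n^(log_4 122))

For T(n) = 122T(n/4) + O(n^1): log_4(122) = 3.4654. This is Case 1 of the Master Theorem (c < log_b(a), work dominated by leaves), giving O(n^(log_4 122)).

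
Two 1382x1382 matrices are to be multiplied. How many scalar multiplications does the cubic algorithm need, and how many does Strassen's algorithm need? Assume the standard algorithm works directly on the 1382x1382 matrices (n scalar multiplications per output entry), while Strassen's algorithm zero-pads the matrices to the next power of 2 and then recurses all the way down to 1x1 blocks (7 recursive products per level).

Matrix multiplication for 1382x1382 matrices:

Strassen's algorithm requires power-of-2 dimensions. Pad 1382x1382 to 2048x2048 (next power of 2).

Standard algorithm: 1382^3 = 2639514968 multiplications
Strassen's algorithm: 7^(log2(2048)) = 7^11 = 1977326743 multiplications
Savings: 2639514968 - 1977326743 = 662188225 multiplications

Standard: 2639514968 multiplications (1382^3). Strassen: 1977326743 multiplications (7^11, after padding to 2048x2048). Strassen reduces 8 recursive multiplications to 7 at each level.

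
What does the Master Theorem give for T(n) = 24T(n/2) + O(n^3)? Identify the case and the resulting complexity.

Master Theorem for T(n) = 24T(n/2) + O(n^3):

a = 24, b = 2, c = 3
log_b(a) = log_2(24) = 4.5850

Case 1: c = 3 < log_2(24) = 4.5850
T(n) = O(n^(log_2 24))

For T(n) = 24T(n/2) + O(n^3): log_2(24) = 4.5850. This is Case 1 of the Master Theorem (c < log_b(a), work dominated by leaves), giving O(n^(log_2 24)).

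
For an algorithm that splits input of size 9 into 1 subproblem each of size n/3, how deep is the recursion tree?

For divide and conquer with division factor 3:

Problem sizes at each level:
Level 0: 9
Level 1: 3
Level 2: 1

The root is level 0 and the size-1 base case is level 2 (the tree spans levels 0 through 2, i.e. 3 levels counting the root), so the depth is the number of divisions: log_3(9) = 2

The recursion tree depth is log_3(9) = 2. At each level, the problem size is divided by 3, so it takes 2 divisions to reduce to a base case of size 1. The algorithm makes 1 recursive call at each level.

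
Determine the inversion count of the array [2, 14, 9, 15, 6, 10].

Finding inversions in [2, 14, 9, 15, 6, 10]:

(1, 2): arr[1]=14 > arr[2]=9
(1, 4): arr[1]=14 > arr[4]=6
(1, 5): arr[1]=14 > arr[5]=10
(2, 4): arr[2]=9 > arr[4]=6
(3, 4): arr[3]=15 > arr[4]=6
(3, 5): arr[3]=15 > arr[5]=10

Total inversions: 6

The array has 6 inversion(s): (1,2), (1,4), (1,5), (2,4), (3,4), (3,5). Each pair (i,j) satisfies i < j and arr[i] > arr[j].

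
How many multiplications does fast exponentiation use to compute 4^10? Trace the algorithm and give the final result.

Computing 4^10 by squaring (build up from 4^1; each line after the first costs one multiplication):

4^1 = 4
4^2 = (4^1)^2 = 4^2 = 16
4^4 = (4^2)^2 = 16^2 = 256
4^5 = 4 * 4^4 = 4 * 256 = 1024
4^10 = (4^5)^2 = 1024^2 = 1048576

Result: 1048576
Multiplications needed: 4 (4 lines after 4^1)

4^10 = 1048576. Using exponentiation by squaring, this requires 4 multiplications. The key idea: if the exponent is even, square the half-power; if odd, multiply by the base once.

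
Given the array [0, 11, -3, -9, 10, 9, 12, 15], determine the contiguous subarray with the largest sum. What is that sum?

Using Kadane's algorithm on [0, 11, -3, -9, 10, 9, 12, 15]:

Scanning through the array:
Position 1 (value 11): max_ending_here = 11, max_so_far = 11
Position 2 (value -3): max_ending_here = 8, max_so_far = 11
Position 3 (value -9): max_ending_here = -1, max_so_far = 11
Position 4 (value 10): max_ending_here = 10, max_so_far = 11
Position 5 (value 9): max_ending_here = 19, max_so_far = 19
Position 6 (value 12): max_ending_here = 31, max_so_far = 31
Position 7 (value 15): max_ending_here = 46, max_so_far = 46

Maximum subarray: [10, 9, 12, 15]
Maximum sum: 46

The maximum subarray is [10, 9, 12, 15] with sum 46. This subarray runs from index 4 to index 7.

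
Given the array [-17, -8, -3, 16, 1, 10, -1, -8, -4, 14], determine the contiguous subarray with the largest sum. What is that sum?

Using Kadane's algorithm on [-17, -8, -3, 16, 1, 10, -1, -8, -4, 14]:

Scanning through the array:
Position 1 (value -8): max_ending_here = -8, max_so_far = -8
Position 2 (value -3): max_ending_here = -3, max_so_far = -3
Position 3 (value 16): max_ending_here = 16, max_so_far = 16
Position 4 (value 1): max_ending_here = 17, max_so_far = 17
Position 5 (value 10): max_ending_here = 27, max_so_far = 27
Position 6 (value -1): max_ending_here = 26, max_so_far = 27
Position 7 (value -8): max_ending_here = 18, max_so_far = 27
Position 8 (value -4): max_ending_here = 14, max_so_far = 27
Position 9 (value 14): max_ending_here = 28, max_so_far = 28

Maximum subarray: [16, 1, 10, -1, -8, -4, 14]
Maximum sum: 28

The maximum subarray is [16, 1, 10, -1, -8, -4, 14] with sum 28. This subarray runs from index 3 to index 9.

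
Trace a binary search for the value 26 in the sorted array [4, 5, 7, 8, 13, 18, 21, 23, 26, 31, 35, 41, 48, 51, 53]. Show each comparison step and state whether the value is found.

Binary search for 26 in [4, 5, 7, 8, 13, 18, 21, 23, 26, 31, 35, 41, 48, 51, 53]:

lo=0, hi=14, mid=7, arr[mid]=23 -> 23 < 26, search right half
lo=8, hi=14, mid=11, arr[mid]=41 -> 41 > 26, search left half
lo=8, hi=10, mid=9, arr[mid]=31 -> 31 > 26, search left half
lo=8, hi=8, mid=8, arr[mid]=26 -> Found target at index 8!

Binary search finds 26 at index 8 after 4 comparisons. The search repeatedly halves the search space by comparing with the middle element.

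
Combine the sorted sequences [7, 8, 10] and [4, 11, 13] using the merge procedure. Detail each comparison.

Merging process:

Compare 7 vs 4: take 4 from right. Merged: [4]
Compare 7 vs 11: take 7 from left. Merged: [4, 7]
Compare 8 vs 11: take 8 from left. Merged: [4, 7, 8]
Compare 10 vs 11: take 10 from left. Merged: [4, 7, 8, 10]
Append remaining from right: [11, 13]. Merged: [4, 7, 8, 10, 11, 13]

Final merged array: [4, 7, 8, 10, 11, 13]
Total comparisons: 4

The merged array is [4, 7, 8, 10, 11, 13], requiring 4 comparisons. The merge step runs in O(n) time where n is the total number of elements.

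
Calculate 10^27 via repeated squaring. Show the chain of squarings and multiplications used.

Computing 10^27 by squaring (build up from 10^1; each line after the first costs one multiplication):

10^1 = 10
10^2 = (10^1)^2 = 10^2 = 100
10^3 = 10 * 10^2 = 10 * 100 = 1000
10^6 = (10^3)^2 = 1000^2 = 1000000
10^12 = (10^6)^2 = 1000000^2 = 1000000000000
10^13 = 10 * 10^12 = 10 * 1000000000000 = 10000000000000
10^26 = (10^13)^2 = 10000000000000^2 = 100000000000000000000000000
10^27 = 10 * 10^26 = 10 * 100000000000000000000000000 = 1000000000000000000000000000

Result: 1000000000000000000000000000
Multiplications needed: 7 (7 lines after 10^1)

10^27 = 1000000000000000000000000000. Using exponentiation by squaring, this requires 7 multiplications. The key idea: if the exponent is even, square the half-power; if odd, multiply by the base once.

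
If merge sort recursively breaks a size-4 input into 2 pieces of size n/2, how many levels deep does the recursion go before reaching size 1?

For divide and conquer with division factor 2:

Problem sizes at each level:
Level 0: 4
Level 1: 2
Level 2: 1

The root is level 0 and the size-1 base case is level 2 (the tree spans levels 0 through 2, i.e. 3 levels counting the root), so the depth is the number of divisions: log_2(4) = 2

The recursion tree depth is log_2(4) = 2. At each level, the problem size is divided by 2, so it takes 2 divisions to reduce to a base case of size 1. The algorithm makes 2 recursive calls at each level.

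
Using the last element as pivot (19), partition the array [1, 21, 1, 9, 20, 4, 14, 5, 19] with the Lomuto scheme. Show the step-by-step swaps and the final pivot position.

Lomuto partition with pivot = 19:

Initial array: [1, 21, 1, 9, 20, 4, 14, 5, 19]

arr[0]=1 <= 19: swap with position 0, array becomes [1, 21, 1, 9, 20, 4, 14, 5, 19]
arr[1]=21 > 19: no swap
arr[2]=1 <= 19: swap with position 1, array becomes [1, 1, 21, 9, 20, 4, 14, 5, 19]
arr[3]=9 <= 19: swap with position 2, array becomes [1, 1, 9, 21, 20, 4, 14, 5, 19]
arr[4]=20 > 19: no swap
arr[5]=4 <= 19: swap with position 3, array becomes [1, 1, 9, 4, 20, 21, 14, 5, 19]
arr[6]=14 <= 19: swap with position 4, array becomes [1, 1, 9, 4, 14, 21, 20, 5, 19]
arr[7]=5 <= 19: swap with position 5, array becomes [1, 1, 9, 4, 14, 5, 20, 21, 19]

Place pivot at position 6: [1, 1, 9, 4, 14, 5, 19, 21, 20]
Pivot position: 6

After partitioning with pivot 19, the array becomes [1, 1, 9, 4, 14, 5, 19, 21, 20]. The pivot is placed at index 6. All elements to the left of the pivot are <= 19, and all elements to the right are > 19.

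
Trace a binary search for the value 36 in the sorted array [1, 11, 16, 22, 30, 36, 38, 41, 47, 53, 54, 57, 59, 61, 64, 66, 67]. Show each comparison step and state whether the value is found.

Binary search for 36 in [1, 11, 16, 22, 30, 36, 38, 41, 47, 53, 54, 57, 59, 61, 64, 66, 67]:

lo=0, hi=16, mid=8, arr[mid]=47 -> 47 > 36, search left half
lo=0, hi=7, mid=3, arr[mid]=22 -> 22 < 36, search right half
lo=4, hi=7, mid=5, arr[mid]=36 -> Found target at index 5!

Binary search finds 36 at index 5 after 3 comparisons. The search repeatedly halves the search space by comparing with the middle element.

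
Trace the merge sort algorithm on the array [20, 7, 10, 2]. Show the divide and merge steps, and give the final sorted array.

Merge sort trace:

Split: [20, 7, 10, 2] -> [20, 7] and [10, 2]
  Split: [20, 7] -> [20] and [7]
  Merge: [20] + [7] -> [7, 20]
  Split: [10, 2] -> [10] and [2]
  Merge: [10] + [2] -> [2, 10]
Merge: [7, 20] + [2, 10] -> [2, 7, 10, 20]

Final sorted array: [2, 7, 10, 20]

The merge sort proceeds by recursively splitting the array and merging sorted halves.
After all merges, the sorted array is [2, 7, 10, 20].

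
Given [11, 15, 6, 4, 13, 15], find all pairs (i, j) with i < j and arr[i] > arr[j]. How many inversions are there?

Finding inversions in [11, 15, 6, 4, 13, 15]:

(0, 2): arr[0]=11 > arr[2]=6
(0, 3): arr[0]=11 > arr[3]=4
(1, 2): arr[1]=15 > arr[2]=6
(1, 3): arr[1]=15 > arr[3]=4
(1, 4): arr[1]=15 > arr[4]=13
(2, 3): arr[2]=6 > arr[3]=4

Total inversions: 6

The array has 6 inversion(s): (0,2), (0,3), (1,2), (1,3), (1,4), (2,3). Each pair (i,j) satisfies i < j and arr[i] > arr[j].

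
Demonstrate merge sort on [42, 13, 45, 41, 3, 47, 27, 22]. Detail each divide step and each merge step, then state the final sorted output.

Merge sort trace:

Split: [42, 13, 45, 41, 3, 47, 27, 22] -> [42, 13, 45, 41] and [3, 47, 27, 22]
  Split: [42, 13, 45, 41] -> [42, 13] and [45, 41]
    Split: [42, 13] -> [42] and [13]
    Merge: [42] + [13] -> [13, 42]
    Split: [45, 41] -> [45] and [41]
    Merge: [45] + [41] -> [41, 45]
  Merge: [13, 42] + [41, 45] -> [13, 41, 42, 45]
  Split: [3, 47, 27, 22] -> [3, 47] and [27, 22]
    Split: [3, 47] -> [3] and [47]
    Merge: [3] + [47] -> [3, 47]
    Split: [27, 22] -> [27] and [22]
    Merge: [27] + [22] -> [22, 27]
  Merge: [3, 47] + [22, 27] -> [3, 22, 27, 47]
Merge: [13, 41, 42, 45] + [3, 22, 27, 47] -> [3, 13, 22, 27, 41, 42, 45, 47]

Final sorted array: [3, 13, 22, 27, 41, 42, 45, 47]

The merge sort proceeds by recursively splitting the array and merging sorted halves.
After all merges, the sorted array is [3, 13, 22, 27, 41, 42, 45, 47].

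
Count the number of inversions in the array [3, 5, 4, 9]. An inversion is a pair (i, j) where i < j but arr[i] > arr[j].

Finding inversions in [3, 5, 4, 9]:

(1, 2): arr[1]=5 > arr[2]=4

Total inversions: 1

The array has 1 inversion(s): (1,2). Each pair (i,j) satisfies i < j and arr[i] > arr[j].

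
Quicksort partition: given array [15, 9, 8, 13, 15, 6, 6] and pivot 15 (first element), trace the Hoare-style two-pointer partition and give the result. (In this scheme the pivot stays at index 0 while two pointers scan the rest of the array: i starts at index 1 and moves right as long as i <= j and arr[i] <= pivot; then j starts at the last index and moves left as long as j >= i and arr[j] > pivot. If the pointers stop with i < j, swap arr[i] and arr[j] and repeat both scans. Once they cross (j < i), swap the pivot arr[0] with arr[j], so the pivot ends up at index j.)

Hoare-style two-pointer partition with pivot = 15:

Initial array: [15, 9, 8, 13, 15, 6, 6]

Pointers start at i = 1, j = 6.
i ends at 7, j ends at 6: the pointers have crossed (j < i), so scanning stops.

Swap pivot arr[0] with arr[6] to place pivot at position 6: [6, 9, 8, 13, 15, 6, 15]
Pivot position: 6

After partitioning with pivot 15, the array becomes [6, 9, 8, 13, 15, 6, 15]. The pivot is placed at index 6. All elements to the left of the pivot are <= 15, and all elements to the right are > 15.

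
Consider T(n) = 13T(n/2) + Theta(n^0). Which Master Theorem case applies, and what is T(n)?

Master Theorem for T(n) = 13T(n/2) + O(n^0):

a = 13, b = 2, c = 0
log_b(a) = log_2(13) = 3.7004

Case 1: c = 0 < log_2(13) = 3.7004
T(n) = O(n^(log_2 13))

For T(n) = 13T(n/2) + O(n^0): log_2(13) = 3.7004. This is Case 1 of the Master Theorem (c < log_b(a), work dominated by leaves), giving O(n^(log_2 13)).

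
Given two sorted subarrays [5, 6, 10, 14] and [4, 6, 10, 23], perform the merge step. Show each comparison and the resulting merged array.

Merging process:

Compare 5 vs 4: take 4 from right. Merged: [4]
Compare 5 vs 6: take 5 from left. Merged: [4, 5]
Compare 6 vs 6: take 6 from left. Merged: [4, 5, 6]
Compare 10 vs 6: take 6 from right. Merged: [4, 5, 6, 6]
Compare 10 vs 10: take 10 from left. Merged: [4, 5, 6, 6, 10]
Compare 14 vs 10: take 10 from right. Merged: [4, 5, 6, 6, 10, 10]
Compare 14 vs 23: take 14 from left. Merged: [4, 5, 6, 6, 10, 10, 14]
Append remaining from right: [23]. Merged: [4, 5, 6, 6, 10, 10, 14, 23]

Final merged array: [4, 5, 6, 6, 10, 10, 14, 23]
Total comparisons: 7

The merged array is [4, 5, 6, 6, 10, 10, 14, 23], requiring 7 comparisons. The merge step runs in O(n) time where n is the total number of elements.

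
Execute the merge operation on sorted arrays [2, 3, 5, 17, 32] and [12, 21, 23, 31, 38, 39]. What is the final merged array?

Merging process:

Compare 2 vs 12: take 2 from left. Merged: [2]
Compare 3 vs 12: take 3 from left. Merged: [2, 3]
Compare 5 vs 12: take 5 from left. Merged: [2, 3, 5]
Compare 17 vs 12: take 12 from right. Merged: [2, 3, 5, 12]
Compare 17 vs 21: take 17 from left. Merged: [2, 3, 5, 12, 17]
Compare 32 vs 21: take 21 from right. Merged: [2, 3, 5, 12, 17, 21]
Compare 32 vs 23: take 23 from right. Merged: [2, 3, 5, 12, 17, 21, 23]
Compare 32 vs 31: take 31 from right. Merged: [2, 3, 5, 12, 17, 21, 23, 31]
Compare 32 vs 38: take 32 from left. Merged: [2, 3, 5, 12, 17, 21, 23, 31, 32]
Append remaining from right: [38, 39]. Merged: [2, 3, 5, 12, 17, 21, 23, 31, 32, 38, 39]

Final merged array: [2, 3, 5, 12, 17, 21, 23, 31, 32, 38, 39]
Total comparisons: 9

The merged array is [2, 3, 5, 12, 17, 21, 23, 31, 32, 38, 39], requiring 9 comparisons. The merge step runs in O(n) time where n is the total number of elements.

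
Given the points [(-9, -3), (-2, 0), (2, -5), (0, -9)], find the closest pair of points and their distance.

Computing all pairwise distances among 4 points:

d((-9, -3), (-2, 0)) = 7.6158
d((-9, -3), (2, -5)) = 11.1803
d((-9, -3), (0, -9)) = 10.8167
d((-2, 0), (2, -5)) = 6.4031
d((-2, 0), (0, -9)) = 9.2195
d((2, -5), (0, -9)) = 4.4721 <-- minimum

Closest pair: (2, -5) and (0, -9) with distance 4.4721

The closest pair is (2, -5) and (0, -9) with Euclidean distance 4.4721. For 4 points, brute-force pairwise comparison is shown above. For large n, the divide-and-conquer algorithm (sort by x, recurse on halves, check the dividing strip) achieves O(n log n).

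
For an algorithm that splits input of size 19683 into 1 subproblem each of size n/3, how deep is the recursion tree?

For divide and conquer with division factor 3:

Problem sizes at each level:
Level 0: 19683
Level 1: 6561
Level 2: 2187
Level 3: 729
Level 4: 243
Level 5: 81
Level 6: 27
Level 7: 9
Level 8: 3
Level 9: 1

The root is level 0 and the size-1 base case is level 9 (the tree spans levels 0 through 9, i.e. 10 levels counting the root), so the depth is the number of divisions: log_3(19683) = 9

The recursion tree depth is log_3(19683) = 9. At each level, the problem size is divided by 3, so it takes 9 divisions to reduce to a base case of size 1. The algorithm makes 1 recursive call at each level.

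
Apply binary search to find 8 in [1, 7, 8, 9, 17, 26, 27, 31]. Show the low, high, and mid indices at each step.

Binary search for 8 in [1, 7, 8, 9, 17, 26, 27, 31]:

lo=0, hi=7, mid=3, arr[mid]=9 -> 9 > 8, search left half
lo=0, hi=2, mid=1, arr[mid]=7 -> 7 < 8, search right half
lo=2, hi=2, mid=2, arr[mid]=8 -> Found target at index 2!

Binary search finds 8 at index 2 after 3 comparisons. The search repeatedly halves the search space by comparing with the middle element.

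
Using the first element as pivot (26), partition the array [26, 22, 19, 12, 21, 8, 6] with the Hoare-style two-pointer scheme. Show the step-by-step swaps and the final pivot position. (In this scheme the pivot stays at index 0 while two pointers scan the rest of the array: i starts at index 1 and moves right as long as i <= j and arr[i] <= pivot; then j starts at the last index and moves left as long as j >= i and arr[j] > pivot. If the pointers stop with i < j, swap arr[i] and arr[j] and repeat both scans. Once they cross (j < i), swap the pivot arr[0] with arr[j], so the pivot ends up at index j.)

Hoare-style two-pointer partition with pivot = 26:

Initial array: [26, 22, 19, 12, 21, 8, 6]

Pointers start at i = 1, j = 6.
i ends at 7, j ends at 6: the pointers have crossed (j < i), so scanning stops.

Swap pivot arr[0] with arr[6] to place pivot at position 6: [6, 22, 19, 12, 21, 8, 26]
Pivot position: 6

After partitioning with pivot 26, the array becomes [6, 22, 19, 12, 21, 8, 26]. The pivot is placed at index 6. All elements to the left of the pivot are <= 26, and all elements to the right are > 26.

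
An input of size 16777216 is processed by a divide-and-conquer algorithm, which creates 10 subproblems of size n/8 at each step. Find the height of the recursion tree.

For divide and conquer with division factor 8:

Problem sizes at each level:
Level 0: 16777216
Level 1: 2097152
Level 2: 262144
Level 3: 32768
Level 4: 4096
Level 5: 512
Level 6: 64
Level 7: 8
Level 8: 1

The root is level 0 and the size-1 base case is level 8 (the tree spans levels 0 through 8, i.e. 9 levels counting the root), so the depth is the number of divisions: log_8(16777216) = 8

The recursion tree depth is log_8(16777216) = 8. At each level, the problem size is divided by 8, so it takes 8 divisions to reduce to a base case of size 1. The algorithm makes 10 recursive calls at each level.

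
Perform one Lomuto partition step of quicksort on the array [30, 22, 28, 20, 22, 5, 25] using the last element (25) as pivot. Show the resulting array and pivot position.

Lomuto partition with pivot = 25:

Initial array: [30, 22, 28, 20, 22, 5, 25]

arr[0]=30 > 25: no swap
arr[1]=22 <= 25: swap with position 0, array becomes [22, 30, 28, 20, 22, 5, 25]
arr[2]=28 > 25: no swap
arr[3]=20 <= 25: swap with position 1, array becomes [22, 20, 28, 30, 22, 5, 25]
arr[4]=22 <= 25: swap with position 2, array becomes [22, 20, 22, 30, 28, 5, 25]
arr[5]=5 <= 25: swap with position 3, array becomes [22, 20, 22, 5, 28, 30, 25]

Place pivot at position 4: [22, 20, 22, 5, 25, 30, 28]
Pivot position: 4

After partitioning with pivot 25, the array becomes [22, 20, 22, 5, 25, 30, 28]. The pivot is placed at index 4. All elements to the left of the pivot are <= 25, and all elements to the right are > 25.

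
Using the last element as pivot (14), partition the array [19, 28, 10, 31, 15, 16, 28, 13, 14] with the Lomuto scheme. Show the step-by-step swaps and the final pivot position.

Lomuto partition with pivot = 14:

Initial array: [19, 28, 10, 31, 15, 16, 28, 13, 14]

arr[0]=19 > 14: no swap
arr[1]=28 > 14: no swap
arr[2]=10 <= 14: swap with position 0, array becomes [10, 28, 19, 31, 15, 16, 28, 13, 14]
arr[3]=31 > 14: no swap
arr[4]=15 > 14: no swap
arr[5]=16 > 14: no swap
arr[6]=28 > 14: no swap
arr[7]=13 <= 14: swap with position 1, array becomes [10, 13, 19, 31, 15, 16, 28, 28, 14]

Place pivot at position 2: [10, 13, 14, 31, 15, 16, 28, 28, 19]
Pivot position: 2

After partitioning with pivot 14, the array becomes [10, 13, 14, 31, 15, 16, 28, 28, 19]. The pivot is placed at index 2. All elements to the left of the pivot are <= 14, and all elements to the right are > 14.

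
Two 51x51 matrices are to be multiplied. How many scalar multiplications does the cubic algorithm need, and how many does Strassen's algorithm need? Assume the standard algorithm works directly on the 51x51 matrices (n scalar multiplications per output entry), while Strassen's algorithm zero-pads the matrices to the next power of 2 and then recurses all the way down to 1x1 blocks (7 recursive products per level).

Matrix multiplication for 51x51 matrices:

Strassen's algorithm requires power-of-2 dimensions. Pad 51x51 to 64x64 (next power of 2).

Standard algorithm: 51^3 = 132651 multiplications
Strassen's algorithm: 7^(log2(64)) = 7^6 = 117649 multiplications
Savings: 132651 - 117649 = 15002 multiplications

Standard: 132651 multiplications (51^3). Strassen: 117649 multiplications (7^6, after padding to 64x64). Strassen reduces 8 recursive multiplications to 7 at each level.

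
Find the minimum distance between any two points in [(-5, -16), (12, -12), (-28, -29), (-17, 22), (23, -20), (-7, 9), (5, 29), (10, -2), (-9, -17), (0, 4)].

Computing all pairwise distances among 10 points:

d((-5, -16), (12, -12)) = 17.4642
d((-5, -16), (-28, -29)) = 26.4197
d((-5, -16), (-17, 22)) = 39.8497
d((-5, -16), (23, -20)) = 28.2843
d((-5, -16), (-7, 9)) = 25.0799
d((-5, -16), (5, 29)) = 46.0977
d((-5, -16), (10, -2)) = 20.5183
d((-5, -16), (-9, -17)) = 4.1231 <-- minimum
d((-5, -16), (0, 4)) = 20.6155
d((12, -12), (-28, -29)) = 43.4626
d((12, -12), (-17, 22)) = 44.6878
d((12, -12), (23, -20)) = 13.6015
d((12, -12), (-7, 9)) = 28.3196
d((12, -12), (5, 29)) = 41.5933
d((12, -12), (10, -2)) = 10.198
d((12, -12), (-9, -17)) = 21.587
d((12, -12), (0, 4)) = 20.0
d((-28, -29), (-17, 22)) = 52.1728
d((-28, -29), (23, -20)) = 51.788
d((-28, -29), (-7, 9)) = 43.4166
d((-28, -29), (5, 29)) = 66.7308
d((-28, -29), (10, -2)) = 46.6154
d((-28, -29), (-9, -17)) = 22.4722
d((-28, -29), (0, 4)) = 43.2782
d((-17, 22), (23, -20)) = 58.0
d((-17, 22), (-7, 9)) = 16.4012
d((-17, 22), (5, 29)) = 23.0868
d((-17, 22), (10, -2)) = 36.1248
d((-17, 22), (-9, -17)) = 39.8121
d((-17, 22), (0, 4)) = 24.7588
d((23, -20), (-7, 9)) = 41.7253
d((23, -20), (5, 29)) = 52.2015
d((23, -20), (10, -2)) = 22.2036
d((23, -20), (-9, -17)) = 32.1403
d((23, -20), (0, 4)) = 33.2415
d((-7, 9), (5, 29)) = 23.3238
d((-7, 9), (10, -2)) = 20.2485
d((-7, 9), (-9, -17)) = 26.0768
d((-7, 9), (0, 4)) = 8.6023
d((5, 29), (10, -2)) = 31.4006
d((5, 29), (-9, -17)) = 48.0833
d((5, 29), (0, 4)) = 25.4951
d((10, -2), (-9, -17)) = 24.2074
d((10, -2), (0, 4)) = 11.6619
d((-9, -17), (0, 4)) = 22.8473

Closest pair: (-5, -16) and (-9, -17) with distance 4.1231

The closest pair is (-5, -16) and (-9, -17) with Euclidean distance 4.1231. For 10 points, brute-force pairwise comparison is shown above. For large n, the divide-and-conquer algorithm (sort by x, recurse on halves, check the dividing strip) achieves O(n log n).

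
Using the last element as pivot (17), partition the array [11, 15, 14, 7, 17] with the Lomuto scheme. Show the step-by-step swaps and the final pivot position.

Lomuto partition with pivot = 17:

Initial array: [11, 15, 14, 7, 17]

arr[0]=11 <= 17: swap with position 0, array becomes [11, 15, 14, 7, 17]
arr[1]=15 <= 17: swap with position 1, array becomes [11, 15, 14, 7, 17]
arr[2]=14 <= 17: swap with position 2, array becomes [11, 15, 14, 7, 17]
arr[3]=7 <= 17: swap with position 3, array becomes [11, 15, 14, 7, 17]

Place pivot at position 4: [11, 15, 14, 7, 17]
Pivot position: 4

After partitioning with pivot 17, the array becomes [11, 15, 14, 7, 17]. The pivot is placed at index 4. All elements to the left of the pivot are <= 17, and all elements to the right are > 17.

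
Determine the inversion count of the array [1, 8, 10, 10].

Finding inversions in [1, 8, 10, 10]:


Total inversions: 0

The array has 0 inversions. It is already sorted.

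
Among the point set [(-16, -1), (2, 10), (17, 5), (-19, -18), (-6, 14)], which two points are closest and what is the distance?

Computing all pairwise distances among 5 points:

d((-16, -1), (2, 10)) = 21.095
d((-16, -1), (17, 5)) = 33.541
d((-16, -1), (-19, -18)) = 17.2627
d((-16, -1), (-6, 14)) = 18.0278
d((2, 10), (17, 5)) = 15.8114
d((2, 10), (-19, -18)) = 35.0
d((2, 10), (-6, 14)) = 8.9443 <-- minimum
d((17, 5), (-19, -18)) = 42.72
d((17, 5), (-6, 14)) = 24.6982
d((-19, -18), (-6, 14)) = 34.5398

Closest pair: (2, 10) and (-6, 14) with distance 8.9443

The closest pair is (2, 10) and (-6, 14) with Euclidean distance 8.9443. For 5 points, brute-force pairwise comparison is shown above. For large n, the divide-and-conquer algorithm (sort by x, recurse on halves, check the dividing strip) achieves O(n log n).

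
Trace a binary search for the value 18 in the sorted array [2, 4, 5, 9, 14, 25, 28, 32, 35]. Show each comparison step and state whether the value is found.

Binary search for 18 in [2, 4, 5, 9, 14, 25, 28, 32, 35]:

lo=0, hi=8, mid=4, arr[mid]=14 -> 14 < 18, search right half
lo=5, hi=8, mid=6, arr[mid]=28 -> 28 > 18, search left half
lo=5, hi=5, mid=5, arr[mid]=25 -> 25 > 18, search left half
lo=5 > hi=4, target 18 not found

Binary search determines that 18 is not in the array after 3 comparisons. The search space was exhausted without finding the target.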